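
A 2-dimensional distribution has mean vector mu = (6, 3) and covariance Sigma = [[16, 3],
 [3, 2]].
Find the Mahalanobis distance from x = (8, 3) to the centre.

Step 1 — centre the observation: (x - mu) = (2, 0).

Step 2 — invert Sigma. det(Sigma) = 16·2 - (3)² = 23.
  Sigma^{-1} = (1/det) · [[d, -b], [-b, a]] = [[0.087, -0.1304],
 [-0.1304, 0.6957]].

Step 3 — form the quadratic (x - mu)^T · Sigma^{-1} · (x - mu):
  Sigma^{-1} · (x - mu) = (0.1739, -0.2609).
  (x - mu)^T · [Sigma^{-1} · (x - mu)] = (2)·(0.1739) + (0)·(-0.2609) = 0.3478.

Step 4 — take square root: d = √(0.3478) ≈ 0.5898.

d(x, mu) = √(0.3478) ≈ 0.5898


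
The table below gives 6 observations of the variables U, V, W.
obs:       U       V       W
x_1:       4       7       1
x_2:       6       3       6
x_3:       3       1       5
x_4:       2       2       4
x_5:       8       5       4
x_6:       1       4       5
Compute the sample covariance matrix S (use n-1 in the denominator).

Step 1 — column means:
  mean(U) = (4 + 6 + 3 + 2 + 8 + 1) / 6 = 24/6 = 4
  mean(V) = (7 + 3 + 1 + 2 + 5 + 4) / 6 = 22/6 = 3.6667
  mean(W) = (1 + 6 + 5 + 4 + 4 + 5) / 6 = 25/6 = 4.1667

Step 2 — sample covariance S[i,j] = (1/(n-1)) · Σ_k (x_{k,i} - mean_i) · (x_{k,j} - mean_j), with n-1 = 5.
  S[U,U] = ((0)·(0) + (2)·(2) + (-1)·(-1) + (-2)·(-2) + (4)·(4) + (-3)·(-3)) / 5 = 34/5 = 6.8
  S[U,V] = ((0)·(3.3333) + (2)·(-0.6667) + (-1)·(-2.6667) + (-2)·(-1.6667) + (4)·(1.3333) + (-3)·(0.3333)) / 5 = 9/5 = 1.8
  S[U,W] = ((0)·(-3.1667) + (2)·(1.8333) + (-1)·(0.8333) + (-2)·(-0.1667) + (4)·(-0.1667) + (-3)·(0.8333)) / 5 = 0/5 = 0
  S[V,V] = ((3.3333)·(3.3333) + (-0.6667)·(-0.6667) + (-2.6667)·(-2.6667) + (-1.6667)·(-1.6667) + (1.3333)·(1.3333) + (0.3333)·(0.3333)) / 5 = 23.3333/5 = 4.6667
  S[V,W] = ((3.3333)·(-3.1667) + (-0.6667)·(1.8333) + (-2.6667)·(0.8333) + (-1.6667)·(-0.1667) + (1.3333)·(-0.1667) + (0.3333)·(0.8333)) / 5 = -13.6667/5 = -2.7333
  S[W,W] = ((-3.1667)·(-3.1667) + (1.8333)·(1.8333) + (0.8333)·(0.8333) + (-0.1667)·(-0.1667) + (-0.1667)·(-0.1667) + (0.8333)·(0.8333)) / 5 = 14.8333/5 = 2.9667

S is symmetric (S[j,i] = S[i,j]). Assembling:

S = [[6.8, 1.8, 0],
 [1.8, 4.6667, -2.7333],
 [0, -2.7333, 2.9667]]


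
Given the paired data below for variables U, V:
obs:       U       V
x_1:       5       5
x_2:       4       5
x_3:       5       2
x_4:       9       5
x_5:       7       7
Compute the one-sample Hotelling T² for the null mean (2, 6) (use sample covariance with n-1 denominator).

Step 1 — sample mean vector:
  mean(U) = (5 + 4 + 5 + 9 + 7) / 5 = 30/5 = 6
  mean(V) = (5 + 5 + 2 + 5 + 7) / 5 = 24/5 = 4.8
  x̄ = (6, 4.8),  deviation x̄ - mu_0 = (6, 4.8) - (2, 6) = (4, -1.2).

Step 2 — sample covariance matrix, S[i,j] = (1/(n-1)) · Σ_k (x_{k,i} - mean_i) · (x_{k,j} - mean_j), divisor n-1 = 4:
  S[U,U] = ((-1)·(-1) + (-2)·(-2) + (-1)·(-1) + (3)·(3) + (1)·(1)) / 4 = 16/4 = 4
  S[U,V] = ((-1)·(0.2) + (-2)·(0.2) + (-1)·(-2.8) + (3)·(0.2) + (1)·(2.2)) / 4 = 5/4 = 1.25
  S[V,V] = ((0.2)·(0.2) + (0.2)·(0.2) + (-2.8)·(-2.8) + (0.2)·(0.2) + (2.2)·(2.2)) / 4 = 12.8/4 = 3.2
  S = [[4, 1.25],
 [1.25, 3.2]].

Step 3 — invert S. det(S) = 4·3.2 - (1.25)² = 11.2375.
  S^{-1} = (1/det) · [[d, -b], [-b, a]] = [[0.2848, -0.1112],
 [-0.1112, 0.356]].

Step 4 — quadratic form (x̄ - mu_0)^T · S^{-1} · (x̄ - mu_0):
  S^{-1} · (x̄ - mu_0) = (1.2725, -0.8721),
  (x̄ - mu_0)^T · [...] = (4)·(1.2725) + (-1.2)·(-0.8721) = 6.1366.

Step 5 — scale by n: T² = 5 · 6.1366 = 30.683.

T² ≈ 30.683


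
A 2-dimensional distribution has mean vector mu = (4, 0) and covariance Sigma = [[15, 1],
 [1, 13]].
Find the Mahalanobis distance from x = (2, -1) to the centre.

Step 1 — centre the observation: (x - mu) = (-2, -1).

Step 2 — invert Sigma. det(Sigma) = 15·13 - (1)² = 194.
  Sigma^{-1} = (1/det) · [[d, -b], [-b, a]] = [[0.067, -0.0052],
 [-0.0052, 0.0773]].

Step 3 — form the quadratic (x - mu)^T · Sigma^{-1} · (x - mu):
  Sigma^{-1} · (x - mu) = (-0.1289, -0.067).
  (x - mu)^T · [Sigma^{-1} · (x - mu)] = (-2)·(-0.1289) + (-1)·(-0.067) = 0.3247.

Step 4 — take square root: d = √(0.3247) ≈ 0.5699.

d(x, mu) = √(0.3247) ≈ 0.5699


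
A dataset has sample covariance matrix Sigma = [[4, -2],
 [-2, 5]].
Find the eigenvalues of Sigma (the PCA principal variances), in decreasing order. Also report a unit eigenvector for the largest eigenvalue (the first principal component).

Step 1 — characteristic polynomial of 2×2 Sigma:
  det(Sigma - λI) = λ² - trace · λ + det = 0.
  trace = 4 + 5 = 9, det = 4·5 - (-2)² = 16.
Step 2 — discriminant:
  Δ = trace² - 4·det = 81 - 64 = 17.
Step 3 — eigenvalues:
  λ = (trace ± √Δ)/2 = (9 ± 4.1231)/2,
  λ_1 = 6.5616,  λ_2 = 2.4384.

Step 4 — unit eigenvector for λ_1: solve (Sigma - λ_1 I)v = 0. First row:
  (4 - 6.5616)·v_x + (-2)·v_y = 0, i.e. (-2.5616)·v_x + (-2)·v_y = 0,
  so v ∝ (b, λ_1 - a) = (-2, 2.5616); multiply by -1 so the first entry is positive: u = (2, -2.5616).
  ||u|| = √((2)² + (-2.5616)²) = √(10.5616) ≈ 3.2499,
  v_1 = u/||u|| ≈ (0.6154, -0.7882) (||v_1|| = 1).

λ_1 = 6.5616,  λ_2 = 2.4384;  v_1 ≈ (0.6154, -0.7882)


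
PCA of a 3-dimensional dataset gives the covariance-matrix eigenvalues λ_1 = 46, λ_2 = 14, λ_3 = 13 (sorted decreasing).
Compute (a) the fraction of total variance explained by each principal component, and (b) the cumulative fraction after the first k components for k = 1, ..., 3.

Step 1 — total variance = trace(Sigma) = Σ λ_i = 46 + 14 + 13 = 73.

Step 2 — fraction explained by component i = λ_i / Σ λ:
  PC1: 46/73 = 0.6301
  PC2: 14/73 = 0.1918
  PC3: 13/73 = 0.1781

Step 3 — cumulative fraction after k components = (λ_1 + ... + λ_k) / Σ λ:
  k = 1: 46/73 = 0.6301
  k = 2: (46 + 14)/73 = 60/73 = 0.8219
  k = 3: (46 + 14 + 13)/73 = 73/73 = 1

Summary (fraction, with percent):

explained: PC1 0.6301 (63.01%), PC2 0.1918 (19.18%), PC3 0.1781 (17.81%);  cumulative: 0.6301, 0.8219, 1


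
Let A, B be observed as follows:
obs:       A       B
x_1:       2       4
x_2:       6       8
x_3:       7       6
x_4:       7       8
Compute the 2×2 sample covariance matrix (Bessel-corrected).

Step 1 — column means:
  mean(A) = (2 + 6 + 7 + 7) / 4 = 22/4 = 5.5
  mean(B) = (4 + 8 + 6 + 8) / 4 = 26/4 = 6.5

Step 2 — sample covariance S[i,j] = (1/(n-1)) · Σ_k (x_{k,i} - mean_i) · (x_{k,j} - mean_j), with n-1 = 3.
  S[A,A] = ((-3.5)·(-3.5) + (0.5)·(0.5) + (1.5)·(1.5) + (1.5)·(1.5)) / 3 = 17/3 = 5.6667
  S[A,B] = ((-3.5)·(-2.5) + (0.5)·(1.5) + (1.5)·(-0.5) + (1.5)·(1.5)) / 3 = 11/3 = 3.6667
  S[B,B] = ((-2.5)·(-2.5) + (1.5)·(1.5) + (-0.5)·(-0.5) + (1.5)·(1.5)) / 3 = 11/3 = 3.6667

S is symmetric (S[j,i] = S[i,j]). Assembling:

S = [[5.6667, 3.6667],
 [3.6667, 3.6667]]


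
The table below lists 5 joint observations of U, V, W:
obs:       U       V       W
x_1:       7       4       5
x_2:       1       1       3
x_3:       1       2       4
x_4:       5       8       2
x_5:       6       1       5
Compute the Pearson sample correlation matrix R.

Step 1 — column means:
  mean(U) = (7 + 1 + 1 + 5 + 6) / 5 = 20/5 = 4
  mean(V) = (4 + 1 + 2 + 8 + 1) / 5 = 16/5 = 3.2
  mean(W) = (5 + 3 + 4 + 2 + 5) / 5 = 19/5 = 3.8

Step 2 — sample variances and covariances s[i,j] = (1/(n-1)) · Σ_k (x_{k,i} - mean_i) · (x_{k,j} - mean_j), with n-1 = 4:
  s[U,U] = ((3)·(3) + (-3)·(-3) + (-3)·(-3) + (1)·(1) + (2)·(2)) / 4 = 32/4 = 8
  s[U,V] = ((3)·(0.8) + (-3)·(-2.2) + (-3)·(-1.2) + (1)·(4.8) + (2)·(-2.2)) / 4 = 13/4 = 3.25
  s[U,W] = ((3)·(1.2) + (-3)·(-0.8) + (-3)·(0.2) + (1)·(-1.8) + (2)·(1.2)) / 4 = 6/4 = 1.5
  s[V,V] = ((0.8)·(0.8) + (-2.2)·(-2.2) + (-1.2)·(-1.2) + (4.8)·(4.8) + (-2.2)·(-2.2)) / 4 = 34.8/4 = 8.7
  s[V,W] = ((0.8)·(1.2) + (-2.2)·(-0.8) + (-1.2)·(0.2) + (4.8)·(-1.8) + (-2.2)·(1.2)) / 4 = -8.8/4 = -2.2
  s[W,W] = ((1.2)·(1.2) + (-0.8)·(-0.8) + (0.2)·(0.2) + (-1.8)·(-1.8) + (1.2)·(1.2)) / 4 = 6.8/4 = 1.7
  Sample standard deviations s_i = √(s[i,i]):
  s(U) = √(8) = 2.8284
  s(V) = √(8.7) = 2.9496
  s(W) = √(1.7) = 1.3038

Step 3 — r_{ij} = s_{ij} / (s_i · s_j):
  r[U,U] = 1 (diagonal).
  r[U,V] = 3.25 / (2.8284 · 2.9496) = 3.25 / 8.3427 = 0.3896
  r[U,W] = 1.5 / (2.8284 · 1.3038) = 1.5 / 3.6878 = 0.4067
  r[V,V] = 1 (diagonal).
  r[V,W] = -2.2 / (2.9496 · 1.3038) = -2.2 / 3.8458 = -0.5721
  r[W,W] = 1 (diagonal).

R is symmetric with unit diagonal. Assembling:

R = [[1, 0.3896, 0.4067],
 [0.3896, 1, -0.5721],
 [0.4067, -0.5721, 1]]


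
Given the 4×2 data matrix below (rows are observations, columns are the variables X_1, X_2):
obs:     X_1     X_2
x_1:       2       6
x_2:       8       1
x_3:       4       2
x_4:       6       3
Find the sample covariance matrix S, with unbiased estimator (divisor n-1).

Step 1 — column means:
  mean(X_1) = (2 + 8 + 4 + 6) / 4 = 20/4 = 5
  mean(X_2) = (6 + 1 + 2 + 3) / 4 = 12/4 = 3

Step 2 — sample covariance S[i,j] = (1/(n-1)) · Σ_k (x_{k,i} - mean_i) · (x_{k,j} - mean_j), with n-1 = 3.
  S[X_1,X_1] = ((-3)·(-3) + (3)·(3) + (-1)·(-1) + (1)·(1)) / 3 = 20/3 = 6.6667
  S[X_1,X_2] = ((-3)·(3) + (3)·(-2) + (-1)·(-1) + (1)·(0)) / 3 = -14/3 = -4.6667
  S[X_2,X_2] = ((3)·(3) + (-2)·(-2) + (-1)·(-1) + (0)·(0)) / 3 = 14/3 = 4.6667

S is symmetric (S[j,i] = S[i,j]). Assembling:

S = [[6.6667, -4.6667],
 [-4.6667, 4.6667]]


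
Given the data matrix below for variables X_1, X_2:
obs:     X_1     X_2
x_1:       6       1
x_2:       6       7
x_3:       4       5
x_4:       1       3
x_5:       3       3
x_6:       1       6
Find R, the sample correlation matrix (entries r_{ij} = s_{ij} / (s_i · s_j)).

Step 1 — column means:
  mean(X_1) = (6 + 6 + 4 + 1 + 3 + 1) / 6 = 21/6 = 3.5
  mean(X_2) = (1 + 7 + 5 + 3 + 3 + 6) / 6 = 25/6 = 4.1667

Step 2 — sample variances and covariances s[i,j] = (1/(n-1)) · Σ_k (x_{k,i} - mean_i) · (x_{k,j} - mean_j), with n-1 = 5:
  s[X_1,X_1] = ((2.5)·(2.5) + (2.5)·(2.5) + (0.5)·(0.5) + (-2.5)·(-2.5) + (-0.5)·(-0.5) + (-2.5)·(-2.5)) / 5 = 25.5/5 = 5.1
  s[X_1,X_2] = ((2.5)·(-3.1667) + (2.5)·(2.8333) + (0.5)·(0.8333) + (-2.5)·(-1.1667) + (-0.5)·(-1.1667) + (-2.5)·(1.8333)) / 5 = -1.5/5 = -0.3
  s[X_2,X_2] = ((-3.1667)·(-3.1667) + (2.8333)·(2.8333) + (0.8333)·(0.8333) + (-1.1667)·(-1.1667) + (-1.1667)·(-1.1667) + (1.8333)·(1.8333)) / 5 = 24.8333/5 = 4.9667
  Sample standard deviations s_i = √(s[i,i]):
  s(X_1) = √(5.1) = 2.2583
  s(X_2) = √(4.9667) = 2.2286

Step 3 — r_{ij} = s_{ij} / (s_i · s_j):
  r[X_1,X_1] = 1 (diagonal).
  r[X_1,X_2] = -0.3 / (2.2583 · 2.2286) = -0.3 / 5.0329 = -0.0596
  r[X_2,X_2] = 1 (diagonal).

R is symmetric with unit diagonal. Assembling:

R = [[1, -0.0596],
 [-0.0596, 1]]


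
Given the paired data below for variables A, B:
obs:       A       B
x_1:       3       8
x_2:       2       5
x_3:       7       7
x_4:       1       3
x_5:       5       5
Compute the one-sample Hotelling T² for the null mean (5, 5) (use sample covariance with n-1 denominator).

Step 1 — sample mean vector:
  mean(A) = (3 + 2 + 7 + 1 + 5) / 5 = 18/5 = 3.6
  mean(B) = (8 + 5 + 7 + 3 + 5) / 5 = 28/5 = 5.6
  x̄ = (3.6, 5.6),  deviation x̄ - mu_0 = (3.6, 5.6) - (5, 5) = (-1.4, 0.6).

Step 2 — sample covariance matrix, S[i,j] = (1/(n-1)) · Σ_k (x_{k,i} - mean_i) · (x_{k,j} - mean_j), divisor n-1 = 4:
  S[A,A] = ((-0.6)·(-0.6) + (-1.6)·(-1.6) + (3.4)·(3.4) + (-2.6)·(-2.6) + (1.4)·(1.4)) / 4 = 23.2/4 = 5.8
  S[A,B] = ((-0.6)·(2.4) + (-1.6)·(-0.6) + (3.4)·(1.4) + (-2.6)·(-2.6) + (1.4)·(-0.6)) / 4 = 10.2/4 = 2.55
  S[B,B] = ((2.4)·(2.4) + (-0.6)·(-0.6) + (1.4)·(1.4) + (-2.6)·(-2.6) + (-0.6)·(-0.6)) / 4 = 15.2/4 = 3.8
  S = [[5.8, 2.55],
 [2.55, 3.8]].

Step 3 — invert S. det(S) = 5.8·3.8 - (2.55)² = 15.5375.
  S^{-1} = (1/det) · [[d, -b], [-b, a]] = [[0.2446, -0.1641],
 [-0.1641, 0.3733]].

Step 4 — quadratic form (x̄ - mu_0)^T · S^{-1} · (x̄ - mu_0):
  S^{-1} · (x̄ - mu_0) = (-0.4409, 0.4537),
  (x̄ - mu_0)^T · [...] = (-1.4)·(-0.4409) + (0.6)·(0.4537) = 0.8895.

Step 5 — scale by n: T² = 5 · 0.8895 = 4.4473.

T² ≈ 4.4473


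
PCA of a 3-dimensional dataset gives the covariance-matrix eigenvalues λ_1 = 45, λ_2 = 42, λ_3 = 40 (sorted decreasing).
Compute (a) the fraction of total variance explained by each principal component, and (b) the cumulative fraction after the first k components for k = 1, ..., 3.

Step 1 — total variance = trace(Sigma) = Σ λ_i = 45 + 42 + 40 = 127.

Step 2 — fraction explained by component i = λ_i / Σ λ:
  PC1: 45/127 = 0.3543
  PC2: 42/127 = 0.3307
  PC3: 40/127 = 0.315

Step 3 — cumulative fraction after k components = (λ_1 + ... + λ_k) / Σ λ:
  k = 1: 45/127 = 0.3543
  k = 2: (45 + 42)/127 = 87/127 = 0.685
  k = 3: (45 + 42 + 40)/127 = 127/127 = 1

Summary (fraction, with percent):

explained: PC1 0.3543 (35.43%), PC2 0.3307 (33.07%), PC3 0.315 (31.5%);  cumulative: 0.3543, 0.685, 1


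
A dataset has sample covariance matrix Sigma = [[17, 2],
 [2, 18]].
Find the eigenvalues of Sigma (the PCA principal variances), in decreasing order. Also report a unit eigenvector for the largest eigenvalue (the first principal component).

Step 1 — characteristic polynomial of 2×2 Sigma:
  det(Sigma - λI) = λ² - trace · λ + det = 0.
  trace = 17 + 18 = 35, det = 17·18 - (2)² = 302.
Step 2 — discriminant:
  Δ = trace² - 4·det = 1225 - 1208 = 17.
Step 3 — eigenvalues:
  λ = (trace ± √Δ)/2 = (35 ± 4.1231)/2,
  λ_1 = 19.5616,  λ_2 = 15.4384.

Step 4 — unit eigenvector for λ_1: solve (Sigma - λ_1 I)v = 0. First row:
  (17 - 19.5616)·v_x + (2)·v_y = 0, i.e. (-2.5616)·v_x + (2)·v_y = 0,
  so v ∝ (b, λ_1 - a) = (2, 2.5616) = u.
  ||u|| = √((2)² + (2.5616)²) = √(10.5616) ≈ 3.2499,
  v_1 = u/||u|| ≈ (0.6154, 0.7882) (||v_1|| = 1).

λ_1 = 19.5616,  λ_2 = 15.4384;  v_1 ≈ (0.6154, 0.7882)


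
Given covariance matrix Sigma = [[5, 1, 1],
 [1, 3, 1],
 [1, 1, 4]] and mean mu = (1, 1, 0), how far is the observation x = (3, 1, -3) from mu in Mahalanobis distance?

Step 1 — centre the observation: (x - mu) = (2, 0, -3).

Step 2 — invert Sigma (cofactor / det for 3×3, or solve directly):
  Sigma^{-1} = [[0.22, -0.06, -0.04],
 [-0.06, 0.38, -0.08],
 [-0.04, -0.08, 0.28]].

Step 3 — form the quadratic (x - mu)^T · Sigma^{-1} · (x - mu):
  Sigma^{-1} · (x - mu) = (0.56, 0.12, -0.92).
  (x - mu)^T · [Sigma^{-1} · (x - mu)] = (2)·(0.56) + (0)·(0.12) + (-3)·(-0.92) = 3.88.

Step 4 — take square root: d = √(3.88) ≈ 1.9698.

d(x, mu) = √(3.88) ≈ 1.9698


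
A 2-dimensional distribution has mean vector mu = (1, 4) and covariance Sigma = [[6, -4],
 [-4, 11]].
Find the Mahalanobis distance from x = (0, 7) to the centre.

Step 1 — centre the observation: (x - mu) = (-1, 3).

Step 2 — invert Sigma. det(Sigma) = 6·11 - (-4)² = 50.
  Sigma^{-1} = (1/det) · [[d, -b], [-b, a]] = [[0.22, 0.08],
 [0.08, 0.12]].

Step 3 — form the quadratic (x - mu)^T · Sigma^{-1} · (x - mu):
  Sigma^{-1} · (x - mu) = (0.02, 0.28).
  (x - mu)^T · [Sigma^{-1} · (x - mu)] = (-1)·(0.02) + (3)·(0.28) = 0.82.

Step 4 — take square root: d = √(0.82) ≈ 0.9055.

d(x, mu) = √(0.82) ≈ 0.9055


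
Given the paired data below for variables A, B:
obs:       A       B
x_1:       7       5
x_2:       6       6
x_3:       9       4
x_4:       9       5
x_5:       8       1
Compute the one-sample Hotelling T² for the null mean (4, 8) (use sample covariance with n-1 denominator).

Step 1 — sample mean vector:
  mean(A) = (7 + 6 + 9 + 9 + 8) / 5 = 39/5 = 7.8
  mean(B) = (5 + 6 + 4 + 5 + 1) / 5 = 21/5 = 4.2
  x̄ = (7.8, 4.2),  deviation x̄ - mu_0 = (7.8, 4.2) - (4, 8) = (3.8, -3.8).

Step 2 — sample covariance matrix, S[i,j] = (1/(n-1)) · Σ_k (x_{k,i} - mean_i) · (x_{k,j} - mean_j), divisor n-1 = 4:
  S[A,A] = ((-0.8)·(-0.8) + (-1.8)·(-1.8) + (1.2)·(1.2) + (1.2)·(1.2) + (0.2)·(0.2)) / 4 = 6.8/4 = 1.7
  S[A,B] = ((-0.8)·(0.8) + (-1.8)·(1.8) + (1.2)·(-0.2) + (1.2)·(0.8) + (0.2)·(-3.2)) / 4 = -3.8/4 = -0.95
  S[B,B] = ((0.8)·(0.8) + (1.8)·(1.8) + (-0.2)·(-0.2) + (0.8)·(0.8) + (-3.2)·(-3.2)) / 4 = 14.8/4 = 3.7
  S = [[1.7, -0.95],
 [-0.95, 3.7]].

Step 3 — invert S. det(S) = 1.7·3.7 - (-0.95)² = 5.3875.
  S^{-1} = (1/det) · [[d, -b], [-b, a]] = [[0.6868, 0.1763],
 [0.1763, 0.3155]].

Step 4 — quadratic form (x̄ - mu_0)^T · S^{-1} · (x̄ - mu_0):
  S^{-1} · (x̄ - mu_0) = (1.9397, -0.529),
  (x̄ - mu_0)^T · [...] = (3.8)·(1.9397) + (-3.8)·(-0.529) = 9.381.

Step 5 — scale by n: T² = 5 · 9.381 = 46.9049.

T² ≈ 46.9049


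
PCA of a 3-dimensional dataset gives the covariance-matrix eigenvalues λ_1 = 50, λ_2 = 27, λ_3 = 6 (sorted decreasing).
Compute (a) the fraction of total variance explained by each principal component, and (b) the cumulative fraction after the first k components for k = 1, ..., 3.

Step 1 — total variance = trace(Sigma) = Σ λ_i = 50 + 27 + 6 = 83.

Step 2 — fraction explained by component i = λ_i / Σ λ:
  PC1: 50/83 = 0.6024
  PC2: 27/83 = 0.3253
  PC3: 6/83 = 0.0723

Step 3 — cumulative fraction after k components = (λ_1 + ... + λ_k) / Σ λ:
  k = 1: 50/83 = 0.6024
  k = 2: (50 + 27)/83 = 77/83 = 0.9277
  k = 3: (50 + 27 + 6)/83 = 83/83 = 1

Summary (fraction, with percent):

explained: PC1 0.6024 (60.24%), PC2 0.3253 (32.53%), PC3 0.0723 (7.23%);  cumulative: 0.6024, 0.9277, 1


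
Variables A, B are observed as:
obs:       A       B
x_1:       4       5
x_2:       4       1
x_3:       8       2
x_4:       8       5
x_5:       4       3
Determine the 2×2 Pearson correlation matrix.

Step 1 — column means:
  mean(A) = (4 + 4 + 8 + 8 + 4) / 5 = 28/5 = 5.6
  mean(B) = (5 + 1 + 2 + 5 + 3) / 5 = 16/5 = 3.2

Step 2 — sample variances and covariances s[i,j] = (1/(n-1)) · Σ_k (x_{k,i} - mean_i) · (x_{k,j} - mean_j), with n-1 = 4:
  s[A,A] = ((-1.6)·(-1.6) + (-1.6)·(-1.6) + (2.4)·(2.4) + (2.4)·(2.4) + (-1.6)·(-1.6)) / 4 = 19.2/4 = 4.8
  s[A,B] = ((-1.6)·(1.8) + (-1.6)·(-2.2) + (2.4)·(-1.2) + (2.4)·(1.8) + (-1.6)·(-0.2)) / 4 = 2.4/4 = 0.6
  s[B,B] = ((1.8)·(1.8) + (-2.2)·(-2.2) + (-1.2)·(-1.2) + (1.8)·(1.8) + (-0.2)·(-0.2)) / 4 = 12.8/4 = 3.2
  Sample standard deviations s_i = √(s[i,i]):
  s(A) = √(4.8) = 2.1909
  s(B) = √(3.2) = 1.7889

Step 3 — r_{ij} = s_{ij} / (s_i · s_j):
  r[A,A] = 1 (diagonal).
  r[A,B] = 0.6 / (2.1909 · 1.7889) = 0.6 / 3.9192 = 0.1531
  r[B,B] = 1 (diagonal).

R is symmetric with unit diagonal. Assembling:

R = [[1, 0.1531],
 [0.1531, 1]]


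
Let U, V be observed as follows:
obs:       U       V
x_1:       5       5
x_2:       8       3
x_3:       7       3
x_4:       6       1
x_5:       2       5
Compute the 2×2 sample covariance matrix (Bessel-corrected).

Step 1 — column means:
  mean(U) = (5 + 8 + 7 + 6 + 2) / 5 = 28/5 = 5.6
  mean(V) = (5 + 3 + 3 + 1 + 5) / 5 = 17/5 = 3.4

Step 2 — sample covariance S[i,j] = (1/(n-1)) · Σ_k (x_{k,i} - mean_i) · (x_{k,j} - mean_j), with n-1 = 4.
  S[U,U] = ((-0.6)·(-0.6) + (2.4)·(2.4) + (1.4)·(1.4) + (0.4)·(0.4) + (-3.6)·(-3.6)) / 4 = 21.2/4 = 5.3
  S[U,V] = ((-0.6)·(1.6) + (2.4)·(-0.4) + (1.4)·(-0.4) + (0.4)·(-2.4) + (-3.6)·(1.6)) / 4 = -9.2/4 = -2.3
  S[V,V] = ((1.6)·(1.6) + (-0.4)·(-0.4) + (-0.4)·(-0.4) + (-2.4)·(-2.4) + (1.6)·(1.6)) / 4 = 11.2/4 = 2.8

S is symmetric (S[j,i] = S[i,j]). Assembling:

S = [[5.3, -2.3],
 [-2.3, 2.8]]


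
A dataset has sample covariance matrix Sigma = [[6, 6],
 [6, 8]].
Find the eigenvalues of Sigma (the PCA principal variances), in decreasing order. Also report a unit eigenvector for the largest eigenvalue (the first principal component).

Step 1 — characteristic polynomial of 2×2 Sigma:
  det(Sigma - λI) = λ² - trace · λ + det = 0.
  trace = 6 + 8 = 14, det = 6·8 - (6)² = 12.
Step 2 — discriminant:
  Δ = trace² - 4·det = 196 - 48 = 148.
Step 3 — eigenvalues:
  λ = (trace ± √Δ)/2 = (14 ± 12.1655)/2,
  λ_1 = 13.0828,  λ_2 = 0.9172.

Step 4 — unit eigenvector for λ_1: solve (Sigma - λ_1 I)v = 0. First row:
  (6 - 13.0828)·v_x + (6)·v_y = 0, i.e. (-7.0828)·v_x + (6)·v_y = 0,
  so v ∝ (b, λ_1 - a) = (6, 7.0828) = u.
  ||u|| = √((6)² + (7.0828)²) = √(86.1655) ≈ 9.2825,
  v_1 = u/||u|| ≈ (0.6464, 0.763) (||v_1|| = 1).

λ_1 = 13.0828,  λ_2 = 0.9172;  v_1 ≈ (0.6464, 0.763)


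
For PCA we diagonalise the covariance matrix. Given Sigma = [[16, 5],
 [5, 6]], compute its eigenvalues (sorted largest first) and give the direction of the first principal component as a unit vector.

Step 1 — characteristic polynomial of 2×2 Sigma:
  det(Sigma - λI) = λ² - trace · λ + det = 0.
  trace = 16 + 6 = 22, det = 16·6 - (5)² = 71.
Step 2 — discriminant:
  Δ = trace² - 4·det = 484 - 284 = 200.
Step 3 — eigenvalues:
  λ = (trace ± √Δ)/2 = (22 ± 14.1421)/2,
  λ_1 = 18.0711,  λ_2 = 3.9289.

Step 4 — unit eigenvector for λ_1: solve (Sigma - λ_1 I)v = 0. First row:
  (16 - 18.0711)·v_x + (5)·v_y = 0, i.e. (-2.0711)·v_x + (5)·v_y = 0,
  so v ∝ (b, λ_1 - a) = (5, 2.0711) = u.
  ||u|| = √((5)² + (2.0711)²) = √(29.2893) ≈ 5.412,
  v_1 = u/||u|| ≈ (0.9239, 0.3827) (||v_1|| = 1).

λ_1 = 18.0711,  λ_2 = 3.9289;  v_1 ≈ (0.9239, 0.3827)


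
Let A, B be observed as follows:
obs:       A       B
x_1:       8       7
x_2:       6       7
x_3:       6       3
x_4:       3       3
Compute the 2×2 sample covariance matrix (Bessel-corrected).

Step 1 — column means:
  mean(A) = (8 + 6 + 6 + 3) / 4 = 23/4 = 5.75
  mean(B) = (7 + 7 + 3 + 3) / 4 = 20/4 = 5

Step 2 — sample covariance S[i,j] = (1/(n-1)) · Σ_k (x_{k,i} - mean_i) · (x_{k,j} - mean_j), with n-1 = 3.
  S[A,A] = ((2.25)·(2.25) + (0.25)·(0.25) + (0.25)·(0.25) + (-2.75)·(-2.75)) / 3 = 12.75/3 = 4.25
  S[A,B] = ((2.25)·(2) + (0.25)·(2) + (0.25)·(-2) + (-2.75)·(-2)) / 3 = 10/3 = 3.3333
  S[B,B] = ((2)·(2) + (2)·(2) + (-2)·(-2) + (-2)·(-2)) / 3 = 16/3 = 5.3333

S is symmetric (S[j,i] = S[i,j]). Assembling:

S = [[4.25, 3.3333],
 [3.3333, 5.3333]]


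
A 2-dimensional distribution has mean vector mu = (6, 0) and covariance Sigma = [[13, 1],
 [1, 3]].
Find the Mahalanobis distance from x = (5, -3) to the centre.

Step 1 — centre the observation: (x - mu) = (-1, -3).

Step 2 — invert Sigma. det(Sigma) = 13·3 - (1)² = 38.
  Sigma^{-1} = (1/det) · [[d, -b], [-b, a]] = [[0.0789, -0.0263],
 [-0.0263, 0.3421]].

Step 3 — form the quadratic (x - mu)^T · Sigma^{-1} · (x - mu):
  Sigma^{-1} · (x - mu) = (0, -1).
  (x - mu)^T · [Sigma^{-1} · (x - mu)] = (-1)·(0) + (-3)·(-1) = 3.

Step 4 — take square root: d = √(3) ≈ 1.7321.

d(x, mu) = √(3) ≈ 1.7321


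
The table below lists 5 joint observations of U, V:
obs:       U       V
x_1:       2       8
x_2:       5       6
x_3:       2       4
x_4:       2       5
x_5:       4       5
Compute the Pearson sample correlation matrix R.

Step 1 — column means:
  mean(U) = (2 + 5 + 2 + 2 + 4) / 5 = 15/5 = 3
  mean(V) = (8 + 6 + 4 + 5 + 5) / 5 = 28/5 = 5.6

Step 2 — sample variances and covariances s[i,j] = (1/(n-1)) · Σ_k (x_{k,i} - mean_i) · (x_{k,j} - mean_j), with n-1 = 4:
  s[U,U] = ((-1)·(-1) + (2)·(2) + (-1)·(-1) + (-1)·(-1) + (1)·(1)) / 4 = 8/4 = 2
  s[U,V] = ((-1)·(2.4) + (2)·(0.4) + (-1)·(-1.6) + (-1)·(-0.6) + (1)·(-0.6)) / 4 = 0/4 = 0
  s[V,V] = ((2.4)·(2.4) + (0.4)·(0.4) + (-1.6)·(-1.6) + (-0.6)·(-0.6) + (-0.6)·(-0.6)) / 4 = 9.2/4 = 2.3
  Sample standard deviations s_i = √(s[i,i]):
  s(U) = √(2) = 1.4142
  s(V) = √(2.3) = 1.5166

Step 3 — r_{ij} = s_{ij} / (s_i · s_j):
  r[U,U] = 1 (diagonal).
  r[U,V] = 0 / (1.4142 · 1.5166) = 0 / 2.1448 = 0
  r[V,V] = 1 (diagonal).

R is symmetric with unit diagonal. Assembling:

R = [[1, 0],
 [0, 1]]


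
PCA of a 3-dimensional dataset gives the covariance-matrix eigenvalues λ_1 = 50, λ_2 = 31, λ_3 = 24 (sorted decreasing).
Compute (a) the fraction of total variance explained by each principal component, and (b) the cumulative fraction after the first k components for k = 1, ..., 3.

Step 1 — total variance = trace(Sigma) = Σ λ_i = 50 + 31 + 24 = 105.

Step 2 — fraction explained by component i = λ_i / Σ λ:
  PC1: 50/105 = 0.4762
  PC2: 31/105 = 0.2952
  PC3: 24/105 = 0.2286

Step 3 — cumulative fraction after k components = (λ_1 + ... + λ_k) / Σ λ:
  k = 1: 50/105 = 0.4762
  k = 2: (50 + 31)/105 = 81/105 = 0.7714
  k = 3: (50 + 31 + 24)/105 = 105/105 = 1

Summary (fraction, with percent):

explained: PC1 0.4762 (47.62%), PC2 0.2952 (29.52%), PC3 0.2286 (22.86%);  cumulative: 0.4762, 0.7714, 1


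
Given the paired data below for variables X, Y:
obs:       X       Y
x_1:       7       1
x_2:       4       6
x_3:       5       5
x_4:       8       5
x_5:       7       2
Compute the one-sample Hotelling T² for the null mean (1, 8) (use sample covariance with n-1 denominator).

Step 1 — sample mean vector:
  mean(X) = (7 + 4 + 5 + 8 + 7) / 5 = 31/5 = 6.2
  mean(Y) = (1 + 6 + 5 + 5 + 2) / 5 = 19/5 = 3.8
  x̄ = (6.2, 3.8),  deviation x̄ - mu_0 = (6.2, 3.8) - (1, 8) = (5.2, -4.2).

Step 2 — sample covariance matrix, S[i,j] = (1/(n-1)) · Σ_k (x_{k,i} - mean_i) · (x_{k,j} - mean_j), divisor n-1 = 4:
  S[X,X] = ((0.8)·(0.8) + (-2.2)·(-2.2) + (-1.2)·(-1.2) + (1.8)·(1.8) + (0.8)·(0.8)) / 4 = 10.8/4 = 2.7
  S[X,Y] = ((0.8)·(-2.8) + (-2.2)·(2.2) + (-1.2)·(1.2) + (1.8)·(1.2) + (0.8)·(-1.8)) / 4 = -7.8/4 = -1.95
  S[Y,Y] = ((-2.8)·(-2.8) + (2.2)·(2.2) + (1.2)·(1.2) + (1.2)·(1.2) + (-1.8)·(-1.8)) / 4 = 18.8/4 = 4.7
  S = [[2.7, -1.95],
 [-1.95, 4.7]].

Step 3 — invert S. det(S) = 2.7·4.7 - (-1.95)² = 8.8875.
  S^{-1} = (1/det) · [[d, -b], [-b, a]] = [[0.5288, 0.2194],
 [0.2194, 0.3038]].

Step 4 — quadratic form (x̄ - mu_0)^T · S^{-1} · (x̄ - mu_0):
  S^{-1} · (x̄ - mu_0) = (1.8284, -0.135),
  (x̄ - mu_0)^T · [...] = (5.2)·(1.8284) + (-4.2)·(-0.135) = 10.0748.

Step 5 — scale by n: T² = 5 · 10.0748 = 50.3741.

T² ≈ 50.3741


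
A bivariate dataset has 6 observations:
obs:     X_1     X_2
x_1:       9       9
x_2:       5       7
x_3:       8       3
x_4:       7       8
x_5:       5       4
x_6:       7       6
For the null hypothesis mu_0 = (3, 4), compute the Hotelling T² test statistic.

Step 1 — sample mean vector:
  mean(X_1) = (9 + 5 + 8 + 7 + 5 + 7) / 6 = 41/6 = 6.8333
  mean(X_2) = (9 + 7 + 3 + 8 + 4 + 6) / 6 = 37/6 = 6.1667
  x̄ = (6.8333, 6.1667),  deviation x̄ - mu_0 = (6.8333, 6.1667) - (3, 4) = (3.8333, 2.1667).

Step 2 — sample covariance matrix, S[i,j] = (1/(n-1)) · Σ_k (x_{k,i} - mean_i) · (x_{k,j} - mean_j), divisor n-1 = 5:
  S[X_1,X_1] = ((2.1667)·(2.1667) + (-1.8333)·(-1.8333) + (1.1667)·(1.1667) + (0.1667)·(0.1667) + (-1.8333)·(-1.8333) + (0.1667)·(0.1667)) / 5 = 12.8333/5 = 2.5667
  S[X_1,X_2] = ((2.1667)·(2.8333) + (-1.8333)·(0.8333) + (1.1667)·(-3.1667) + (0.1667)·(1.8333) + (-1.8333)·(-2.1667) + (0.1667)·(-0.1667)) / 5 = 5.1667/5 = 1.0333
  S[X_2,X_2] = ((2.8333)·(2.8333) + (0.8333)·(0.8333) + (-3.1667)·(-3.1667) + (1.8333)·(1.8333) + (-2.1667)·(-2.1667) + (-0.1667)·(-0.1667)) / 5 = 26.8333/5 = 5.3667
  S = [[2.5667, 1.0333],
 [1.0333, 5.3667]].

Step 3 — invert S. det(S) = 2.5667·5.3667 - (1.0333)² = 12.7067.
  S^{-1} = (1/det) · [[d, -b], [-b, a]] = [[0.4224, -0.0813],
 [-0.0813, 0.202]].

Step 4 — quadratic form (x̄ - mu_0)^T · S^{-1} · (x̄ - mu_0):
  S^{-1} · (x̄ - mu_0) = (1.4428, 0.1259),
  (x̄ - mu_0)^T · [...] = (3.8333)·(1.4428) + (2.1667)·(0.1259) = 5.8036.

Step 5 — scale by n: T² = 6 · 5.8036 = 34.8216.

T² ≈ 34.8216


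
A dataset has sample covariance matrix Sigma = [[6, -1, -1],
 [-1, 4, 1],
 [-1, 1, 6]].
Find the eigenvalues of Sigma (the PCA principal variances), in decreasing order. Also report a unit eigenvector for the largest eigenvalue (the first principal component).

Step 1 — characteristic polynomial p(λ) = det(λI - Sigma) = λ³ - tr·λ² + c_1·λ - det, where tr = trace, c_1 = sum of the principal 2×2 minors, det = det(Sigma):
  tr = 6 + 4 + 6 = 16,
  c_1 = (6·4 - (-1)²) + (6·6 - (-1)²) + (4·6 - (1)²) = 23 + 35 + 23 = 81,
  det = 6·(4·6 - (1)²) - (-1)·((-1)·6 - (1)·(-1)) + (-1)·((-1)·(1) - 4·(-1)) = 6·(23) - (-1)·(-5) + (-1)·(3) = 130.
  So p(λ) = λ³ - 16λ² + 81λ - 130.
Step 2 — look for an integer root (rational root theorem: any rational root is an integer divisor of 130). Testing λ = 5:
  p(5) = 125 - 400 + 405 - 130 = 0  ✓
  Dividing out (λ - 5): p(λ) = (λ - 5)(λ² - 11λ + 26).
Step 3 — remaining eigenvalues from the quadratic λ² - 11λ + 26 = 0:
  Δ = 11² - 4·26 = 121 - 104 = 17,  λ = (11 ± √17)/2 = (11 ± 4.1231)/2 ≈ 7.5616 or 3.4384.
  Sorted: λ_1 = 7.5616,  λ_2 = 5,  λ_3 = 3.4384  (check: sum = 16 = tr ✓).

Step 4 — unit eigenvector for λ_1 ≈ 7.5616: v spans the null space of (Sigma - λ_1 I), whose rows are
  r_1 = (-1.5616, -1, -1),  r_2 = (-1, -3.5616, 1),  r_3 = (-1, 1, -1.5616).
  v is orthogonal to every row, so take v ∝ r_1 × r_2 = ((-1)·(1) - (-1)·(-3.5616), (-1)·(-1) - (-1.5616)·(1), (-1.5616)·(-3.5616) - (-1)·(-1)) ≈ (-4.5616, 2.5616, 4.5616).
  Rescale (multiply by -1 so the first nonzero entry is positive): u = (4.5616, -2.5616, -4.5616).
  ||u|| = √((4.5616)² + (-2.5616)² + (-4.5616)²) = √(48.1771) ≈ 6.941,  v_1 = u/||u|| ≈ (0.6572, -0.369, -0.6572) (||v_1|| = 1).

λ_1 = 7.5616,  λ_2 = 5,  λ_3 = 3.4384;  v_1 ≈ (0.6572, -0.369, -0.6572)


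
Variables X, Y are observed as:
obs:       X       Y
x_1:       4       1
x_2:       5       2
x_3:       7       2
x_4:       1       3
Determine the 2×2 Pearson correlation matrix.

Step 1 — column means:
  mean(X) = (4 + 5 + 7 + 1) / 4 = 17/4 = 4.25
  mean(Y) = (1 + 2 + 2 + 3) / 4 = 8/4 = 2

Step 2 — sample variances and covariances s[i,j] = (1/(n-1)) · Σ_k (x_{k,i} - mean_i) · (x_{k,j} - mean_j), with n-1 = 3:
  s[X,X] = ((-0.25)·(-0.25) + (0.75)·(0.75) + (2.75)·(2.75) + (-3.25)·(-3.25)) / 3 = 18.75/3 = 6.25
  s[X,Y] = ((-0.25)·(-1) + (0.75)·(0) + (2.75)·(0) + (-3.25)·(1)) / 3 = -3/3 = -1
  s[Y,Y] = ((-1)·(-1) + (0)·(0) + (0)·(0) + (1)·(1)) / 3 = 2/3 = 0.6667
  Sample standard deviations s_i = √(s[i,i]):
  s(X) = √(6.25) = 2.5
  s(Y) = √(0.6667) = 0.8165

Step 3 — r_{ij} = s_{ij} / (s_i · s_j):
  r[X,X] = 1 (diagonal).
  r[X,Y] = -1 / (2.5 · 0.8165) = -1 / 2.0412 = -0.4899
  r[Y,Y] = 1 (diagonal).

R is symmetric with unit diagonal. Assembling:

R = [[1, -0.4899],
 [-0.4899, 1]]


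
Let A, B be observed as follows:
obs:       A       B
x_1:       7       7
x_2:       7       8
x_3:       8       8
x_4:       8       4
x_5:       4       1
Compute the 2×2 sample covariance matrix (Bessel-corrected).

Step 1 — column means:
  mean(A) = (7 + 7 + 8 + 8 + 4) / 5 = 34/5 = 6.8
  mean(B) = (7 + 8 + 8 + 4 + 1) / 5 = 28/5 = 5.6

Step 2 — sample covariance S[i,j] = (1/(n-1)) · Σ_k (x_{k,i} - mean_i) · (x_{k,j} - mean_j), with n-1 = 4.
  S[A,A] = ((0.2)·(0.2) + (0.2)·(0.2) + (1.2)·(1.2) + (1.2)·(1.2) + (-2.8)·(-2.8)) / 4 = 10.8/4 = 2.7
  S[A,B] = ((0.2)·(1.4) + (0.2)·(2.4) + (1.2)·(2.4) + (1.2)·(-1.6) + (-2.8)·(-4.6)) / 4 = 14.6/4 = 3.65
  S[B,B] = ((1.4)·(1.4) + (2.4)·(2.4) + (2.4)·(2.4) + (-1.6)·(-1.6) + (-4.6)·(-4.6)) / 4 = 37.2/4 = 9.3

S is symmetric (S[j,i] = S[i,j]). Assembling:

S = [[2.7, 3.65],
 [3.65, 9.3]]


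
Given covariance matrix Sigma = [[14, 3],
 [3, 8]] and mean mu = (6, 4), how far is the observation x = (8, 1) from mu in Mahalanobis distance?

Step 1 — centre the observation: (x - mu) = (2, -3).

Step 2 — invert Sigma. det(Sigma) = 14·8 - (3)² = 103.
  Sigma^{-1} = (1/det) · [[d, -b], [-b, a]] = [[0.0777, -0.0291],
 [-0.0291, 0.1359]].

Step 3 — form the quadratic (x - mu)^T · Sigma^{-1} · (x - mu):
  Sigma^{-1} · (x - mu) = (0.2427, -0.466).
  (x - mu)^T · [Sigma^{-1} · (x - mu)] = (2)·(0.2427) + (-3)·(-0.466) = 1.8835.

Step 4 — take square root: d = √(1.8835) ≈ 1.3724.

d(x, mu) = √(1.8835) ≈ 1.3724


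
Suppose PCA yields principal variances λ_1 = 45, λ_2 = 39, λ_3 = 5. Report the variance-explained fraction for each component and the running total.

Step 1 — total variance = trace(Sigma) = Σ λ_i = 45 + 39 + 5 = 89.

Step 2 — fraction explained by component i = λ_i / Σ λ:
  PC1: 45/89 = 0.5056
  PC2: 39/89 = 0.4382
  PC3: 5/89 = 0.0562

Step 3 — cumulative fraction after k components = (λ_1 + ... + λ_k) / Σ λ:
  k = 1: 45/89 = 0.5056
  k = 2: (45 + 39)/89 = 84/89 = 0.9438
  k = 3: (45 + 39 + 5)/89 = 89/89 = 1

Summary (fraction, with percent):

explained: PC1 0.5056 (50.56%), PC2 0.4382 (43.82%), PC3 0.0562 (5.62%);  cumulative: 0.5056, 0.9438, 1


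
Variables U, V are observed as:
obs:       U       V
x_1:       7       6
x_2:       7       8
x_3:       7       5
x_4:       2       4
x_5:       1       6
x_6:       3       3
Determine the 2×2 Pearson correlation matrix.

Step 1 — column means:
  mean(U) = (7 + 7 + 7 + 2 + 1 + 3) / 6 = 27/6 = 4.5
  mean(V) = (6 + 8 + 5 + 4 + 6 + 3) / 6 = 32/6 = 5.3333

Step 2 — sample variances and covariances s[i,j] = (1/(n-1)) · Σ_k (x_{k,i} - mean_i) · (x_{k,j} - mean_j), with n-1 = 5:
  s[U,U] = ((2.5)·(2.5) + (2.5)·(2.5) + (2.5)·(2.5) + (-2.5)·(-2.5) + (-3.5)·(-3.5) + (-1.5)·(-1.5)) / 5 = 39.5/5 = 7.9
  s[U,V] = ((2.5)·(0.6667) + (2.5)·(2.6667) + (2.5)·(-0.3333) + (-2.5)·(-1.3333) + (-3.5)·(0.6667) + (-1.5)·(-2.3333)) / 5 = 12/5 = 2.4
  s[V,V] = ((0.6667)·(0.6667) + (2.6667)·(2.6667) + (-0.3333)·(-0.3333) + (-1.3333)·(-1.3333) + (0.6667)·(0.6667) + (-2.3333)·(-2.3333)) / 5 = 15.3333/5 = 3.0667
  Sample standard deviations s_i = √(s[i,i]):
  s(U) = √(7.9) = 2.8107
  s(V) = √(3.0667) = 1.7512

Step 3 — r_{ij} = s_{ij} / (s_i · s_j):
  r[U,U] = 1 (diagonal).
  r[U,V] = 2.4 / (2.8107 · 1.7512) = 2.4 / 4.9221 = 0.4876
  r[V,V] = 1 (diagonal).

R is symmetric with unit diagonal. Assembling:

R = [[1, 0.4876],
 [0.4876, 1]]


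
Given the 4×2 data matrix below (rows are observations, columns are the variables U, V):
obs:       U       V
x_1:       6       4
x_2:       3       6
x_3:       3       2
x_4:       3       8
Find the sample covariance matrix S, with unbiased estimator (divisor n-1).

Step 1 — column means:
  mean(U) = (6 + 3 + 3 + 3) / 4 = 15/4 = 3.75
  mean(V) = (4 + 6 + 2 + 8) / 4 = 20/4 = 5

Step 2 — sample covariance S[i,j] = (1/(n-1)) · Σ_k (x_{k,i} - mean_i) · (x_{k,j} - mean_j), with n-1 = 3.
  S[U,U] = ((2.25)·(2.25) + (-0.75)·(-0.75) + (-0.75)·(-0.75) + (-0.75)·(-0.75)) / 3 = 6.75/3 = 2.25
  S[U,V] = ((2.25)·(-1) + (-0.75)·(1) + (-0.75)·(-3) + (-0.75)·(3)) / 3 = -3/3 = -1
  S[V,V] = ((-1)·(-1) + (1)·(1) + (-3)·(-3) + (3)·(3)) / 3 = 20/3 = 6.6667

S is symmetric (S[j,i] = S[i,j]). Assembling:

S = [[2.25, -1],
 [-1, 6.6667]]


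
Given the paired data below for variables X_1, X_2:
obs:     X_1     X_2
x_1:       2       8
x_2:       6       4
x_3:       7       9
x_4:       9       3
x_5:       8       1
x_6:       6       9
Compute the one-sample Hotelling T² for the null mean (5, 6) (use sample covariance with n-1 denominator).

Step 1 — sample mean vector:
  mean(X_1) = (2 + 6 + 7 + 9 + 8 + 6) / 6 = 38/6 = 6.3333
  mean(X_2) = (8 + 4 + 9 + 3 + 1 + 9) / 6 = 34/6 = 5.6667
  x̄ = (6.3333, 5.6667),  deviation x̄ - mu_0 = (6.3333, 5.6667) - (5, 6) = (1.3333, -0.3333).

Step 2 — sample covariance matrix, S[i,j] = (1/(n-1)) · Σ_k (x_{k,i} - mean_i) · (x_{k,j} - mean_j), divisor n-1 = 5:
  S[X_1,X_1] = ((-4.3333)·(-4.3333) + (-0.3333)·(-0.3333) + (0.6667)·(0.6667) + (2.6667)·(2.6667) + (1.6667)·(1.6667) + (-0.3333)·(-0.3333)) / 5 = 29.3333/5 = 5.8667
  S[X_1,X_2] = ((-4.3333)·(2.3333) + (-0.3333)·(-1.6667) + (0.6667)·(3.3333) + (2.6667)·(-2.6667) + (1.6667)·(-4.6667) + (-0.3333)·(3.3333)) / 5 = -23.3333/5 = -4.6667
  S[X_2,X_2] = ((2.3333)·(2.3333) + (-1.6667)·(-1.6667) + (3.3333)·(3.3333) + (-2.6667)·(-2.6667) + (-4.6667)·(-4.6667) + (3.3333)·(3.3333)) / 5 = 59.3333/5 = 11.8667
  S = [[5.8667, -4.6667],
 [-4.6667, 11.8667]].

Step 3 — invert S. det(S) = 5.8667·11.8667 - (-4.6667)² = 47.84.
  S^{-1} = (1/det) · [[d, -b], [-b, a]] = [[0.248, 0.0975],
 [0.0975, 0.1226]].

Step 4 — quadratic form (x̄ - mu_0)^T · S^{-1} · (x̄ - mu_0):
  S^{-1} · (x̄ - mu_0) = (0.2982, 0.0892),
  (x̄ - mu_0)^T · [...] = (1.3333)·(0.2982) + (-0.3333)·(0.0892) = 0.3679.

Step 5 — scale by n: T² = 6 · 0.3679 = 2.2074.

T² ≈ 2.2074


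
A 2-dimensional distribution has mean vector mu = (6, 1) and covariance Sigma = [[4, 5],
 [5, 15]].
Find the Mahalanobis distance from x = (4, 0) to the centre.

Step 1 — centre the observation: (x - mu) = (-2, -1).

Step 2 — invert Sigma. det(Sigma) = 4·15 - (5)² = 35.
  Sigma^{-1} = (1/det) · [[d, -b], [-b, a]] = [[0.4286, -0.1429],
 [-0.1429, 0.1143]].

Step 3 — form the quadratic (x - mu)^T · Sigma^{-1} · (x - mu):
  Sigma^{-1} · (x - mu) = (-0.7143, 0.1714).
  (x - mu)^T · [Sigma^{-1} · (x - mu)] = (-2)·(-0.7143) + (-1)·(0.1714) = 1.2571.

Step 4 — take square root: d = √(1.2571) ≈ 1.1212.

d(x, mu) = √(1.2571) ≈ 1.1212


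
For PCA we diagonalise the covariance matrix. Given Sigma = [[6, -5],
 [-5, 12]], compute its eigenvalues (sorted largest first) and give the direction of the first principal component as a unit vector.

Step 1 — characteristic polynomial of 2×2 Sigma:
  det(Sigma - λI) = λ² - trace · λ + det = 0.
  trace = 6 + 12 = 18, det = 6·12 - (-5)² = 47.
Step 2 — discriminant:
  Δ = trace² - 4·det = 324 - 188 = 136.
Step 3 — eigenvalues:
  λ = (trace ± √Δ)/2 = (18 ± 11.6619)/2,
  λ_1 = 14.831,  λ_2 = 3.169.

Step 4 — unit eigenvector for λ_1: solve (Sigma - λ_1 I)v = 0. First row:
  (6 - 14.831)·v_x + (-5)·v_y = 0, i.e. (-8.831)·v_x + (-5)·v_y = 0,
  so v ∝ (b, λ_1 - a) = (-5, 8.831); multiply by -1 so the first entry is positive: u = (5, -8.831).
  ||u|| = √((5)² + (-8.831)²) = √(102.9857) ≈ 10.1482,
  v_1 = u/||u|| ≈ (0.4927, -0.8702) (||v_1|| = 1).

λ_1 = 14.831,  λ_2 = 3.169;  v_1 ≈ (0.4927, -0.8702)


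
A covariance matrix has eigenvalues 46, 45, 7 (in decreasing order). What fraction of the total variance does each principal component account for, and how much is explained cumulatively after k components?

Step 1 — total variance = trace(Sigma) = Σ λ_i = 46 + 45 + 7 = 98.

Step 2 — fraction explained by component i = λ_i / Σ λ:
  PC1: 46/98 = 0.4694
  PC2: 45/98 = 0.4592
  PC3: 7/98 = 0.0714

Step 3 — cumulative fraction after k components = (λ_1 + ... + λ_k) / Σ λ:
  k = 1: 46/98 = 0.4694
  k = 2: (46 + 45)/98 = 91/98 = 0.9286
  k = 3: (46 + 45 + 7)/98 = 98/98 = 1

Summary (fraction, with percent):

explained: PC1 0.4694 (46.94%), PC2 0.4592 (45.92%), PC3 0.0714 (7.14%);  cumulative: 0.4694, 0.9286, 1


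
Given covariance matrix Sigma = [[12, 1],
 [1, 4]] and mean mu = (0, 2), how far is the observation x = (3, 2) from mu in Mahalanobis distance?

Step 1 — centre the observation: (x - mu) = (3, 0).

Step 2 — invert Sigma. det(Sigma) = 12·4 - (1)² = 47.
  Sigma^{-1} = (1/det) · [[d, -b], [-b, a]] = [[0.0851, -0.0213],
 [-0.0213, 0.2553]].

Step 3 — form the quadratic (x - mu)^T · Sigma^{-1} · (x - mu):
  Sigma^{-1} · (x - mu) = (0.2553, -0.0638).
  (x - mu)^T · [Sigma^{-1} · (x - mu)] = (3)·(0.2553) + (0)·(-0.0638) = 0.766.

Step 4 — take square root: d = √(0.766) ≈ 0.8752.

d(x, mu) = √(0.766) ≈ 0.8752


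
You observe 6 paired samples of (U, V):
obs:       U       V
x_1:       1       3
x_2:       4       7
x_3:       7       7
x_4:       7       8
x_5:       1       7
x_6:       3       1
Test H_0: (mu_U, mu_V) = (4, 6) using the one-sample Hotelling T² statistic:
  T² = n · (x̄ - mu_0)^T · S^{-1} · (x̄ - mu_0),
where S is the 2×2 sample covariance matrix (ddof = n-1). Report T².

Step 1 — sample mean vector:
  mean(U) = (1 + 4 + 7 + 7 + 1 + 3) / 6 = 23/6 = 3.8333
  mean(V) = (3 + 7 + 7 + 8 + 7 + 1) / 6 = 33/6 = 5.5
  x̄ = (3.8333, 5.5),  deviation x̄ - mu_0 = (3.8333, 5.5) - (4, 6) = (-0.1667, -0.5).

Step 2 — sample covariance matrix, S[i,j] = (1/(n-1)) · Σ_k (x_{k,i} - mean_i) · (x_{k,j} - mean_j), divisor n-1 = 5:
  S[U,U] = ((-2.8333)·(-2.8333) + (0.1667)·(0.1667) + (3.1667)·(3.1667) + (3.1667)·(3.1667) + (-2.8333)·(-2.8333) + (-0.8333)·(-0.8333)) / 5 = 36.8333/5 = 7.3667
  S[U,V] = ((-2.8333)·(-2.5) + (0.1667)·(1.5) + (3.1667)·(1.5) + (3.1667)·(2.5) + (-2.8333)·(1.5) + (-0.8333)·(-4.5)) / 5 = 19.5/5 = 3.9
  S[V,V] = ((-2.5)·(-2.5) + (1.5)·(1.5) + (1.5)·(1.5) + (2.5)·(2.5) + (1.5)·(1.5) + (-4.5)·(-4.5)) / 5 = 39.5/5 = 7.9
  S = [[7.3667, 3.9],
 [3.9, 7.9]].

Step 3 — invert S. det(S) = 7.3667·7.9 - (3.9)² = 42.9867.
  S^{-1} = (1/det) · [[d, -b], [-b, a]] = [[0.1838, -0.0907],
 [-0.0907, 0.1714]].

Step 4 — quadratic form (x̄ - mu_0)^T · S^{-1} · (x̄ - mu_0):
  S^{-1} · (x̄ - mu_0) = (0.0147, -0.0706),
  (x̄ - mu_0)^T · [...] = (-0.1667)·(0.0147) + (-0.5)·(-0.0706) = 0.0328.

Step 5 — scale by n: T² = 6 · 0.0328 = 0.197.

T² ≈ 0.197
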